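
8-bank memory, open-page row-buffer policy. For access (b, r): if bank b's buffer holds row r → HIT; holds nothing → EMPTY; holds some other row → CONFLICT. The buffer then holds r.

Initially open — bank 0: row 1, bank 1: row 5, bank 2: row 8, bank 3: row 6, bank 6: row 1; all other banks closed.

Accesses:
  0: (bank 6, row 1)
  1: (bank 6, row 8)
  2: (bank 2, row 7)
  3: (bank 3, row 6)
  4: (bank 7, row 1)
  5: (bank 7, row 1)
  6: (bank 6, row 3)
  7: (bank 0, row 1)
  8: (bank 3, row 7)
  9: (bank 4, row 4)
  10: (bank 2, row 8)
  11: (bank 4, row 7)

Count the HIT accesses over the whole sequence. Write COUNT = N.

COUNT = 4

0: bank 6 row 1 — prev 1 → HIT
1: bank 6 row 8 — prev 1 → CONFLICT
2: bank 2 row 7 — prev 8 → CONFLICT
3: bank 3 row 6 — prev 6 → HIT
4: bank 7 row 1 — prev None → EMPTY
5: bank 7 row 1 — prev 1 → HIT
6: bank 6 row 3 — prev 8 → CONFLICT
7: bank 0 row 1 — prev 1 → HIT
8: bank 3 row 7 — prev 6 → CONFLICT
9: bank 4 row 4 — prev None → EMPTY
10: bank 2 row 8 — prev 7 → CONFLICT
11: bank 4 row 7 — prev 4 → CONFLICT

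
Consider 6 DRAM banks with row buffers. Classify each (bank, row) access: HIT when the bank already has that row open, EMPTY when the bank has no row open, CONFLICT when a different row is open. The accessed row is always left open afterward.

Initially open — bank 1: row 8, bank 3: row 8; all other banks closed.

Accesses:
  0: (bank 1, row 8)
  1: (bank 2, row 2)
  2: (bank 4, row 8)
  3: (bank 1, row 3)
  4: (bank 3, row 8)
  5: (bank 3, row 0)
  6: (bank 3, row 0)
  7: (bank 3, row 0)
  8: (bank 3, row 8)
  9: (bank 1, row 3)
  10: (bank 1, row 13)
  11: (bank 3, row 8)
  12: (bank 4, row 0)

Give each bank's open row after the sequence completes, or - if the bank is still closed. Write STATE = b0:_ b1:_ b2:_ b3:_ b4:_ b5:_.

step 0: bank1 8->8 [HIT]
step 1: bank2 None->2 [EMPTY]
step 2: bank4 None->8 [EMPTY]
step 3: bank1 8->3 [CONFLICT]
step 4: bank3 8->8 [HIT]
step 5: bank3 8->0 [CONFLICT]
step 6: bank3 0->0 [HIT]
step 7: bank3 0->0 [HIT]
step 8: bank3 0->8 [CONFLICT]
step 9: bank1 3->3 [HIT]
step 10: bank1 3->13 [CONFLICT]
step 11: bank3 8->8 [HIT]
step 12: bank4 8->0 [CONFLICT]

STATE = b0:- b1:13 b2:2 b3:8 b4:0 b5:-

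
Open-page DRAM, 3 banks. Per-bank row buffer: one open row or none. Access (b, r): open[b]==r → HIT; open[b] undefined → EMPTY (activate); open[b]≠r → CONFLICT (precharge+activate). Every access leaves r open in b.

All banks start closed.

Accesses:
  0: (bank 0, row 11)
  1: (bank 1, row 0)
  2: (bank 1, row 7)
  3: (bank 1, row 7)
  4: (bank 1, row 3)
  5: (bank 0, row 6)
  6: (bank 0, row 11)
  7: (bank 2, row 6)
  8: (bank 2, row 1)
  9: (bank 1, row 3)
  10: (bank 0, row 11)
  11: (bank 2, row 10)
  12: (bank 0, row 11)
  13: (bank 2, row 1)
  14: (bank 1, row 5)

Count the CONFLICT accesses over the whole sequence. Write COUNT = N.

COUNT = 8

step 0: bank0 None->11 [EMPTY]
step 1: bank1 None->0 [EMPTY]
step 2: bank1 0->7 [CONFLICT]
step 3: bank1 7->7 [HIT]
step 4: bank1 7->3 [CONFLICT]
step 5: bank0 11->6 [CONFLICT]
step 6: bank0 6->11 [CONFLICT]
step 7: bank2 None->6 [EMPTY]
step 8: bank2 6->1 [CONFLICT]
step 9: bank1 3->3 [HIT]
step 10: bank0 11->11 [HIT]
step 11: bank2 1->10 [CONFLICT]
step 12: bank0 11->11 [HIT]
step 13: bank2 10->1 [CONFLICT]
step 14: bank1 3->5 [CONFLICT]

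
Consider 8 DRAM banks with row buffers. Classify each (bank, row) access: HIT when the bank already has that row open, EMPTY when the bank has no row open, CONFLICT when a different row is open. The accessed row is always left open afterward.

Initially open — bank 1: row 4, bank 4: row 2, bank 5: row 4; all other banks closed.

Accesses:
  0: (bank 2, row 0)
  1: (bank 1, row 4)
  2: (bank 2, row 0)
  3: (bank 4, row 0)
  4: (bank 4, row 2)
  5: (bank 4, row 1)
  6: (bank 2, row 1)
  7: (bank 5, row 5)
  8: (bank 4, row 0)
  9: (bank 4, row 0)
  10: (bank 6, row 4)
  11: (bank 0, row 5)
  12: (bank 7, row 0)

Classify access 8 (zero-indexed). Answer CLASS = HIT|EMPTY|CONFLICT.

#0 (2,0) E
#1 (1,4) H  (was 4)
#2 (2,0) H  (was 0)
#3 (4,0) C  (was 2)
#4 (4,2) C  (was 0)
#5 (4,1) C  (was 2)
#6 (2,1) C  (was 0)
#7 (5,5) C  (was 4)
#8 (4,0) C  (was 1)
#9 (4,0) H  (was 0)
#10 (6,4) E
#11 (0,5) E
#12 (7,0) E

CLASS = CONFLICT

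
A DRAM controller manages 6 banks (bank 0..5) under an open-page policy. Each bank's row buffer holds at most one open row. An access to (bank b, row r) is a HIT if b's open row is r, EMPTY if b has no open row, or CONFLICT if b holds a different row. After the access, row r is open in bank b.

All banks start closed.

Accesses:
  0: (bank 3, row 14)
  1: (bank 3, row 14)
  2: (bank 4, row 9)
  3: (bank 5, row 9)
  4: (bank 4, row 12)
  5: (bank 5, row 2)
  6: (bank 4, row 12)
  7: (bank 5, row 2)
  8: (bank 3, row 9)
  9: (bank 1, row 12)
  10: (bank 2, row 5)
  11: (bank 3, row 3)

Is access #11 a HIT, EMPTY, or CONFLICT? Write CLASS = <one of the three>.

  [0] b3 r14: no row ⇒ E
  [1] b3 r14: had r14 ⇒ H
  [2] b4 r9: no row ⇒ E
  [3] b5 r9: no row ⇒ E
  [4] b4 r12: had r9 ⇒ C
  [5] b5 r2: had r9 ⇒ C
  [6] b4 r12: had r12 ⇒ H
  [7] b5 r2: had r2 ⇒ H
  [8] b3 r9: had r14 ⇒ C
  [9] b1 r12: no row ⇒ E
  [10] b2 r5: no row ⇒ E
  [11] b3 r3: had r9 ⇒ C

CLASS = CONFLICT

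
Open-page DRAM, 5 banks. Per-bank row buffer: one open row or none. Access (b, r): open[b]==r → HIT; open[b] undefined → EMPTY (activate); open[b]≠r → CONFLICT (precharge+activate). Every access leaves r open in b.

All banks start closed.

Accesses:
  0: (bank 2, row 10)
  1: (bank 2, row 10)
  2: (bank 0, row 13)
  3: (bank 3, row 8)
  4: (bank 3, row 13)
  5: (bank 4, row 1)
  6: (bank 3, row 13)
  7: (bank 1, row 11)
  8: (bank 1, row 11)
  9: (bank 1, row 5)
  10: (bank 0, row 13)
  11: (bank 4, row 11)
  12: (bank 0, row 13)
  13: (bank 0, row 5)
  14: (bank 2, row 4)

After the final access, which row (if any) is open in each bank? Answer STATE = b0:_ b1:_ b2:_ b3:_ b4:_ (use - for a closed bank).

0: bank 2 row 10 — prev None → EMPTY
1: bank 2 row 10 — prev 10 → HIT
2: bank 0 row 13 — prev None → EMPTY
3: bank 3 row 8 — prev None → EMPTY
4: bank 3 row 13 — prev 8 → CONFLICT
5: bank 4 row 1 — prev None → EMPTY
6: bank 3 row 13 — prev 13 → HIT
7: bank 1 row 11 — prev None → EMPTY
8: bank 1 row 11 — prev 11 → HIT
9: bank 1 row 5 — prev 11 → CONFLICT
10: bank 0 row 13 — prev 13 → HIT
11: bank 4 row 11 — prev 1 → CONFLICT
12: bank 0 row 13 — prev 13 → HIT
13: bank 0 row 5 — prev 13 → CONFLICT
14: bank 2 row 4 — prev 10 → CONFLICT

STATE = b0:5 b1:5 b2:4 b3:13 b4:11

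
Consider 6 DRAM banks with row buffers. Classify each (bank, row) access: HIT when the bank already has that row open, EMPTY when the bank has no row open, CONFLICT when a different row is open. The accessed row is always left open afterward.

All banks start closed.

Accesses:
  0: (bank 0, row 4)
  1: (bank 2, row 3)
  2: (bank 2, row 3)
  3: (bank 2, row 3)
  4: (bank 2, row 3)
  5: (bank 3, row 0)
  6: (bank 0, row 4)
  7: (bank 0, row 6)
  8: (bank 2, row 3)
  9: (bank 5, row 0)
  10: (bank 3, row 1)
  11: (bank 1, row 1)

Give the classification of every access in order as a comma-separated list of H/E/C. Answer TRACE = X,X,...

0: bank 0 row 4 — prev None → EMPTY
1: bank 2 row 3 — prev None → EMPTY
2: bank 2 row 3 — prev 3 → HIT
3: bank 2 row 3 — prev 3 → HIT
4: bank 2 row 3 — prev 3 → HIT
5: bank 3 row 0 — prev None → EMPTY
6: bank 0 row 4 — prev 4 → HIT
7: bank 0 row 6 — prev 4 → CONFLICT
8: bank 2 row 3 — prev 3 → HIT
9: bank 5 row 0 — prev None → EMPTY
10: bank 3 row 1 — prev 0 → CONFLICT
11: bank 1 row 1 — prev None → EMPTY

TRACE = E,E,H,H,H,E,H,C,H,E,C,E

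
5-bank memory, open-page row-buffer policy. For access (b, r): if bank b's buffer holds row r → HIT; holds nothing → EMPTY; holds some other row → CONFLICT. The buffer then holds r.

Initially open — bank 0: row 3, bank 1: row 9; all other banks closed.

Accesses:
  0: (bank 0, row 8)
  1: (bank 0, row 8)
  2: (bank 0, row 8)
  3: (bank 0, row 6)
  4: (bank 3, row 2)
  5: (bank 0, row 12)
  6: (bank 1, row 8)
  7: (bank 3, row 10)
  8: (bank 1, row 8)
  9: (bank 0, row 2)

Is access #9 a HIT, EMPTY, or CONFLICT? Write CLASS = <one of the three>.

CLASS = CONFLICT

0: bank 0 row 8 — prev 3 → CONFLICT
1: bank 0 row 8 — prev 8 → HIT
2: bank 0 row 8 — prev 8 → HIT
3: bank 0 row 6 — prev 8 → CONFLICT
4: bank 3 row 2 — prev None → EMPTY
5: bank 0 row 12 — prev 6 → CONFLICT
6: bank 1 row 8 — prev 9 → CONFLICT
7: bank 3 row 10 — prev 2 → CONFLICT
8: bank 1 row 8 — prev 8 → HIT
9: bank 0 row 2 — prev 12 → CONFLICT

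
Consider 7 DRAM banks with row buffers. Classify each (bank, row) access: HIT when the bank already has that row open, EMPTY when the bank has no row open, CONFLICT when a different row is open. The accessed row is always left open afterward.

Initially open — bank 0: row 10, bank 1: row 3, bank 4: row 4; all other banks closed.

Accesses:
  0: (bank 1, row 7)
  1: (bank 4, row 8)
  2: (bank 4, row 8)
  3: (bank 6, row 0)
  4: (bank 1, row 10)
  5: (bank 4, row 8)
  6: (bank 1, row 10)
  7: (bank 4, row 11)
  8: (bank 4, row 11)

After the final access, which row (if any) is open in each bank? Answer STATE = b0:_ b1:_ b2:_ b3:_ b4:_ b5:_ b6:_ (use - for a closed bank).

STATE = b0:10 b1:10 b2:- b3:- b4:11 b5:- b6:0

0: bank 1 row 7 — prev 3 → CONFLICT
1: bank 4 row 8 — prev 4 → CONFLICT
2: bank 4 row 8 — prev 8 → HIT
3: bank 6 row 0 — prev None → EMPTY
4: bank 1 row 10 — prev 7 → CONFLICT
5: bank 4 row 8 — prev 8 → HIT
6: bank 1 row 10 — prev 10 → HIT
7: bank 4 row 11 — prev 8 → CONFLICT
8: bank 4 row 11 — prev 11 → HIT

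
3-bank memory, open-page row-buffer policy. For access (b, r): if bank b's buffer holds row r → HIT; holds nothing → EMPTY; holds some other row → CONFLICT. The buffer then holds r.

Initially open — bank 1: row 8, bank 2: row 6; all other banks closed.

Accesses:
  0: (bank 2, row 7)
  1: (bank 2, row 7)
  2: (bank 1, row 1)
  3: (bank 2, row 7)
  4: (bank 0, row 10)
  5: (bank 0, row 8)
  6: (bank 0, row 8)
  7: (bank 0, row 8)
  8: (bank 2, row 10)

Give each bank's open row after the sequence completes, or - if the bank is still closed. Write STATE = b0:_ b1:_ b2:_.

#0 (2,7) C  (was 6)
#1 (2,7) H  (was 7)
#2 (1,1) C  (was 8)
#3 (2,7) H  (was 7)
#4 (0,10) E
#5 (0,8) C  (was 10)
#6 (0,8) H  (was 8)
#7 (0,8) H  (was 8)
#8 (2,10) C  (was 7)

STATE = b0:8 b1:1 b2:10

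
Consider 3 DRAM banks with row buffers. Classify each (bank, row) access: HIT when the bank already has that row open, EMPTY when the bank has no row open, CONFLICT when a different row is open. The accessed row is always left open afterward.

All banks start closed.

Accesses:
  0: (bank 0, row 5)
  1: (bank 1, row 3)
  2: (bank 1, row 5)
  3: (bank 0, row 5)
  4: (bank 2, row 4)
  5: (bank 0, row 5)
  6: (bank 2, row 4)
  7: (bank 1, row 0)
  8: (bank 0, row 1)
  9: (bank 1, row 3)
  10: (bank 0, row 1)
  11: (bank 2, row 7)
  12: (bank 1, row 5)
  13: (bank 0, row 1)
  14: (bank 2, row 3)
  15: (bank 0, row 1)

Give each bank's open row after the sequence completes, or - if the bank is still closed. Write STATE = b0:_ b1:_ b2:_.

  [0] b0 r5: no row ⇒ E
  [1] b1 r3: no row ⇒ E
  [2] b1 r5: had r3 ⇒ C
  [3] b0 r5: had r5 ⇒ H
  [4] b2 r4: no row ⇒ E
  [5] b0 r5: had r5 ⇒ H
  [6] b2 r4: had r4 ⇒ H
  [7] b1 r0: had r5 ⇒ C
  [8] b0 r1: had r5 ⇒ C
  [9] b1 r3: had r0 ⇒ C
  [10] b0 r1: had r1 ⇒ H
  [11] b2 r7: had r4 ⇒ C
  [12] b1 r5: had r3 ⇒ C
  [13] b0 r1: had r1 ⇒ H
  [14] b2 r3: had r7 ⇒ C
  [15] b0 r1: had r1 ⇒ H

STATE = b0:1 b1:5 b2:3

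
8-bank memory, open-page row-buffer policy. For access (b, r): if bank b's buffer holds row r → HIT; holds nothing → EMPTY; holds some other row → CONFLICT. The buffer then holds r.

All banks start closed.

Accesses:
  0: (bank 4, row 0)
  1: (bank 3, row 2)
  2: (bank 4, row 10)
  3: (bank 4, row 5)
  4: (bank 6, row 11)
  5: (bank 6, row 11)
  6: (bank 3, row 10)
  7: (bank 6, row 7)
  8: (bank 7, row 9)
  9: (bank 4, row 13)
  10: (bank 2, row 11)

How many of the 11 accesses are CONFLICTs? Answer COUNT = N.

  [0] b4 r0: no row ⇒ E
  [1] b3 r2: no row ⇒ E
  [2] b4 r10: had r0 ⇒ C
  [3] b4 r5: had r10 ⇒ C
  [4] b6 r11: no row ⇒ E
  [5] b6 r11: had r11 ⇒ H
  [6] b3 r10: had r2 ⇒ C
  [7] b6 r7: had r11 ⇒ C
  [8] b7 r9: no row ⇒ E
  [9] b4 r13: had r5 ⇒ C
  [10] b2 r11: no row ⇒ E

COUNT = 5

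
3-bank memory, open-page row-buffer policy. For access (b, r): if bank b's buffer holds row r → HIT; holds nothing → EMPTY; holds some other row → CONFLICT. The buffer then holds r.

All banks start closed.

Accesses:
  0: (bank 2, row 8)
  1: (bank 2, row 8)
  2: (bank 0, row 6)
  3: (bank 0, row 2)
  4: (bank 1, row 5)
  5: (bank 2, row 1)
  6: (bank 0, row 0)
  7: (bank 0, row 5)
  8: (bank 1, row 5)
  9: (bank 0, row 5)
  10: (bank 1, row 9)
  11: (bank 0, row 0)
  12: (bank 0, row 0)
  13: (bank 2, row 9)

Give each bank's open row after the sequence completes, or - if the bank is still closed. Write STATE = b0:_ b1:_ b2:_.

STATE = b0:0 b1:9 b2:9

  [0] b2 r8: no row ⇒ E
  [1] b2 r8: had r8 ⇒ H
  [2] b0 r6: no row ⇒ E
  [3] b0 r2: had r6 ⇒ C
  [4] b1 r5: no row ⇒ E
  [5] b2 r1: had r8 ⇒ C
  [6] b0 r0: had r2 ⇒ C
  [7] b0 r5: had r0 ⇒ C
  [8] b1 r5: had r5 ⇒ H
  [9] b0 r5: had r5 ⇒ H
  [10] b1 r9: had r5 ⇒ C
  [11] b0 r0: had r5 ⇒ C
  [12] b0 r0: had r0 ⇒ H
  [13] b2 r9: had r1 ⇒ C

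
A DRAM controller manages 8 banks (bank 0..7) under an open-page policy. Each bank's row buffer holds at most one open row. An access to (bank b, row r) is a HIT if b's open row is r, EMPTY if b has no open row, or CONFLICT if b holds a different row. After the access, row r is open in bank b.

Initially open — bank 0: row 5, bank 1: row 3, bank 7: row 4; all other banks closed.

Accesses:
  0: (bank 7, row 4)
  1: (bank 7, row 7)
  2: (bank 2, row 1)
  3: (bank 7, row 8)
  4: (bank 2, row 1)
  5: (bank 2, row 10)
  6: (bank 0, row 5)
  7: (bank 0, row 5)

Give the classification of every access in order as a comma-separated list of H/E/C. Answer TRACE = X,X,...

  [0] b7 r4: had r4 ⇒ H
  [1] b7 r7: had r4 ⇒ C
  [2] b2 r1: no row ⇒ E
  [3] b7 r8: had r7 ⇒ C
  [4] b2 r1: had r1 ⇒ H
  [5] b2 r10: had r1 ⇒ C
  [6] b0 r5: had r5 ⇒ H
  [7] b0 r5: had r5 ⇒ H

TRACE = H,C,E,C,H,C,H,H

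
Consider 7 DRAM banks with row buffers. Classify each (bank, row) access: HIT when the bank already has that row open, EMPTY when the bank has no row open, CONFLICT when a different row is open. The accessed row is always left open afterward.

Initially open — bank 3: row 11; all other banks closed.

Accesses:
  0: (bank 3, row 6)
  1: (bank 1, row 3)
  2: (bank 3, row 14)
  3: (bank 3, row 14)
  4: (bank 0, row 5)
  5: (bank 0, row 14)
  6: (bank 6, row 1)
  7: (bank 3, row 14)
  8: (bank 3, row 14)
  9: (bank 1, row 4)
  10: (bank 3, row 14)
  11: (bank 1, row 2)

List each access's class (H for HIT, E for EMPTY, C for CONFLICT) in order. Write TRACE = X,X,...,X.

TRACE = C,E,C,H,E,C,E,H,H,C,H,C

#0 (3,6) C  (was 11)
#1 (1,3) E
#2 (3,14) C  (was 6)
#3 (3,14) H  (was 14)
#4 (0,5) E
#5 (0,14) C  (was 5)
#6 (6,1) E
#7 (3,14) H  (was 14)
#8 (3,14) H  (was 14)
#9 (1,4) C  (was 3)
#10 (3,14) H  (was 14)
#11 (1,2) C  (was 4)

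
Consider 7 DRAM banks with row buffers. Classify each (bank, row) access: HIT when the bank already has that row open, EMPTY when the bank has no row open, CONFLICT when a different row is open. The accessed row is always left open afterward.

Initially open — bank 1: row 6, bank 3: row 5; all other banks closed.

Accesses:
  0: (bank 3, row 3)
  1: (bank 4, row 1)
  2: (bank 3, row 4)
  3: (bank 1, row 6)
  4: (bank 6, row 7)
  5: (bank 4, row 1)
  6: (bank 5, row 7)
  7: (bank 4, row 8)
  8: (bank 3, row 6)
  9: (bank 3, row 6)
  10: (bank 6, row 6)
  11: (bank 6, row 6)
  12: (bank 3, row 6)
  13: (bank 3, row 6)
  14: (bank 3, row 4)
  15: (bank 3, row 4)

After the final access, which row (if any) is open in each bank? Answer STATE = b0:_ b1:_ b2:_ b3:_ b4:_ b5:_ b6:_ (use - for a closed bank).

STATE = b0:- b1:6 b2:- b3:4 b4:8 b5:7 b6:6

0: bank 3 row 3 — prev 5 → CONFLICT
1: bank 4 row 1 — prev None → EMPTY
2: bank 3 row 4 — prev 3 → CONFLICT
3: bank 1 row 6 — prev 6 → HIT
4: bank 6 row 7 — prev None → EMPTY
5: bank 4 row 1 — prev 1 → HIT
6: bank 5 row 7 — prev None → EMPTY
7: bank 4 row 8 — prev 1 → CONFLICT
8: bank 3 row 6 — prev 4 → CONFLICT
9: bank 3 row 6 — prev 6 → HIT
10: bank 6 row 6 — prev 7 → CONFLICT
11: bank 6 row 6 — prev 6 → HIT
12: bank 3 row 6 — prev 6 → HIT
13: bank 3 row 6 — prev 6 → HIT
14: bank 3 row 4 — prev 6 → CONFLICT
15: bank 3 row 4 — prev 4 → HIT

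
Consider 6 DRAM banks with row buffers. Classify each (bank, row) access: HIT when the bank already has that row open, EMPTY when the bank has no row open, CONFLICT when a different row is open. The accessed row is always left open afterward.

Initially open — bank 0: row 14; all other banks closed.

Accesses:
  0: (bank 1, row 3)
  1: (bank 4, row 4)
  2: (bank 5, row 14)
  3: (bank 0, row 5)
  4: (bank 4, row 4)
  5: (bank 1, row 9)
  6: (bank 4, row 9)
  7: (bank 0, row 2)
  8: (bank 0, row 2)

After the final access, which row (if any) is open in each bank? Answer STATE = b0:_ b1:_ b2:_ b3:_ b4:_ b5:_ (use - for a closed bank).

STATE = b0:2 b1:9 b2:- b3:- b4:9 b5:14

0: bank 1 row 3 — prev None → EMPTY
1: bank 4 row 4 — prev None → EMPTY
2: bank 5 row 14 — prev None → EMPTY
3: bank 0 row 5 — prev 14 → CONFLICT
4: bank 4 row 4 — prev 4 → HIT
5: bank 1 row 9 — prev 3 → CONFLICT
6: bank 4 row 9 — prev 4 → CONFLICT
7: bank 0 row 2 — prev 5 → CONFLICT
8: bank 0 row 2 — prev 2 → HIT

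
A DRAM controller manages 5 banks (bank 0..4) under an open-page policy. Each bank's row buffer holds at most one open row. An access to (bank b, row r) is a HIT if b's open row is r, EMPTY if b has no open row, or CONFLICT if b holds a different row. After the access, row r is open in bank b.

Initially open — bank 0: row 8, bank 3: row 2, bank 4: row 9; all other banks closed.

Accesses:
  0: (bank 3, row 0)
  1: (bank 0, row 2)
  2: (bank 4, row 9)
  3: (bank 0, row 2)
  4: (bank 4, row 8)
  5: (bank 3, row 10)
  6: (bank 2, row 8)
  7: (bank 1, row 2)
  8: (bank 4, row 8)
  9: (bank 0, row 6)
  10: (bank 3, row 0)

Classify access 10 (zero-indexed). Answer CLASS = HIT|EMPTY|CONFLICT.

CLASS = CONFLICT

step 0: bank3 2->0 [CONFLICT]
step 1: bank0 8->2 [CONFLICT]
step 2: bank4 9->9 [HIT]
step 3: bank0 2->2 [HIT]
step 4: bank4 9->8 [CONFLICT]
step 5: bank3 0->10 [CONFLICT]
step 6: bank2 None->8 [EMPTY]
step 7: bank1 None->2 [EMPTY]
step 8: bank4 8->8 [HIT]
step 9: bank0 2->6 [CONFLICT]
step 10: bank3 10->0 [CONFLICT]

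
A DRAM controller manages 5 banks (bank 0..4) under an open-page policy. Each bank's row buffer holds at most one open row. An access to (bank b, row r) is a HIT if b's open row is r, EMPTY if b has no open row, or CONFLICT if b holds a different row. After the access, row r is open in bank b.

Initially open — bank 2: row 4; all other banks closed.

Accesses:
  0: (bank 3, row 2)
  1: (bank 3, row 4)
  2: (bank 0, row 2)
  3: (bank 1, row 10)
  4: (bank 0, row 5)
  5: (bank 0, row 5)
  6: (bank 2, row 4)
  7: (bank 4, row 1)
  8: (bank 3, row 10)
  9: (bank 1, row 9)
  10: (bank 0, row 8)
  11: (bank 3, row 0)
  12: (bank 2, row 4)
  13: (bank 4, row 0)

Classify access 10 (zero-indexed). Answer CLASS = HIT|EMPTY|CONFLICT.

  [0] b3 r2: no row ⇒ E
  [1] b3 r4: had r2 ⇒ C
  [2] b0 r2: no row ⇒ E
  [3] b1 r10: no row ⇒ E
  [4] b0 r5: had r2 ⇒ C
  [5] b0 r5: had r5 ⇒ H
  [6] b2 r4: had r4 ⇒ H
  [7] b4 r1: no row ⇒ E
  [8] b3 r10: had r4 ⇒ C
  [9] b1 r9: had r10 ⇒ C
  [10] b0 r8: had r5 ⇒ C
  [11] b3 r0: had r10 ⇒ C
  [12] b2 r4: had r4 ⇒ H
  [13] b4 r0: had r1 ⇒ C

CLASS = CONFLICT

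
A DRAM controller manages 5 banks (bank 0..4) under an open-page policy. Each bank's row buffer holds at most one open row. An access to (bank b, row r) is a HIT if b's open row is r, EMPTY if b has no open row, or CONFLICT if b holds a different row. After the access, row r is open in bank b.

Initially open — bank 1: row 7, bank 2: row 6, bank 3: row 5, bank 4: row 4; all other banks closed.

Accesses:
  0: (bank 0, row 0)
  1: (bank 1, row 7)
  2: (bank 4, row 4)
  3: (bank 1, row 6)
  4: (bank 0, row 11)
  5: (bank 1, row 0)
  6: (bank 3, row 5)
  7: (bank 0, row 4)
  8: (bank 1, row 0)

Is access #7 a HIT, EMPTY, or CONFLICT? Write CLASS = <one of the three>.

  [0] b0 r0: no row ⇒ E
  [1] b1 r7: had r7 ⇒ H
  [2] b4 r4: had r4 ⇒ H
  [3] b1 r6: had r7 ⇒ C
  [4] b0 r11: had r0 ⇒ C
  [5] b1 r0: had r6 ⇒ C
  [6] b3 r5: had r5 ⇒ H
  [7] b0 r4: had r11 ⇒ C
  [8] b1 r0: had r0 ⇒ H

CLASS = CONFLICT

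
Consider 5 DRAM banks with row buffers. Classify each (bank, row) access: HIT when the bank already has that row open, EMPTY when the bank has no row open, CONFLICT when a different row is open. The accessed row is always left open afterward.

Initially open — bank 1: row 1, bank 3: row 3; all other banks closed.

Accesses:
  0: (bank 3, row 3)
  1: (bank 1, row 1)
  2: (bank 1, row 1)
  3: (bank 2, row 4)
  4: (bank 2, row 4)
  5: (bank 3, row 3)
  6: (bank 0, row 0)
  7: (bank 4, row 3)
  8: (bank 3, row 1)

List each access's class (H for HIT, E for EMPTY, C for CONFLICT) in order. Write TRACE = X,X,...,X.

TRACE = H,H,H,E,H,H,E,E,C

  [0] b3 r3: had r3 ⇒ H
  [1] b1 r1: had r1 ⇒ H
  [2] b1 r1: had r1 ⇒ H
  [3] b2 r4: no row ⇒ E
  [4] b2 r4: had r4 ⇒ H
  [5] b3 r3: had r3 ⇒ H
  [6] b0 r0: no row ⇒ E
  [7] b4 r3: no row ⇒ E
  [8] b3 r1: had r3 ⇒ C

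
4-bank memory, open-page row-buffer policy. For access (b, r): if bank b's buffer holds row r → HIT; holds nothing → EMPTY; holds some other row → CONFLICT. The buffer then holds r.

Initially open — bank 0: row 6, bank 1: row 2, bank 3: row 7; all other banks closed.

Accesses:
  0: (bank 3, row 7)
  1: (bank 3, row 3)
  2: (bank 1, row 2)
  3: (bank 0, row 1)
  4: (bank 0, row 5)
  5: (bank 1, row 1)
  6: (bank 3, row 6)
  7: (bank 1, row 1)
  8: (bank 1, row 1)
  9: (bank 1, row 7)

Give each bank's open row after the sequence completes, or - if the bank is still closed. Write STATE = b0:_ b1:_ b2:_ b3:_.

STATE = b0:5 b1:7 b2:- b3:6

  [0] b3 r7: had r7 ⇒ H
  [1] b3 r3: had r7 ⇒ C
  [2] b1 r2: had r2 ⇒ H
  [3] b0 r1: had r6 ⇒ C
  [4] b0 r5: had r1 ⇒ C
  [5] b1 r1: had r2 ⇒ C
  [6] b3 r6: had r3 ⇒ C
  [7] b1 r1: had r1 ⇒ H
  [8] b1 r1: had r1 ⇒ H
  [9] b1 r7: had r1 ⇒ C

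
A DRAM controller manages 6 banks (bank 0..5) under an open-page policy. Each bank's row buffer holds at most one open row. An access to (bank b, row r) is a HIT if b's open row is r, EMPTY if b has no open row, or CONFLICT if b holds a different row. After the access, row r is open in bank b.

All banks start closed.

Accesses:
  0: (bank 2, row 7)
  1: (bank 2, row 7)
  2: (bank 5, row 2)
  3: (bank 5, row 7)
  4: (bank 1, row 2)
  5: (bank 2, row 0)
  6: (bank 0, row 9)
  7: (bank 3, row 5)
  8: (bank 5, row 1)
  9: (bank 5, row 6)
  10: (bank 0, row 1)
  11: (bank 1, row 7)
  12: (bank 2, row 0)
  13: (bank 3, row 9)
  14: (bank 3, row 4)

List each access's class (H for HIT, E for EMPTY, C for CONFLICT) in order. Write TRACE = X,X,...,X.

TRACE = E,H,E,C,E,C,E,E,C,C,C,C,H,C,C

  [0] b2 r7: no row ⇒ E
  [1] b2 r7: had r7 ⇒ H
  [2] b5 r2: no row ⇒ E
  [3] b5 r7: had r2 ⇒ C
  [4] b1 r2: no row ⇒ E
  [5] b2 r0: had r7 ⇒ C
  [6] b0 r9: no row ⇒ E
  [7] b3 r5: no row ⇒ E
  [8] b5 r1: had r7 ⇒ C
  [9] b5 r6: had r1 ⇒ C
  [10] b0 r1: had r9 ⇒ C
  [11] b1 r7: had r2 ⇒ C
  [12] b2 r0: had r0 ⇒ H
  [13] b3 r9: had r5 ⇒ C
  [14] b3 r4: had r9 ⇒ C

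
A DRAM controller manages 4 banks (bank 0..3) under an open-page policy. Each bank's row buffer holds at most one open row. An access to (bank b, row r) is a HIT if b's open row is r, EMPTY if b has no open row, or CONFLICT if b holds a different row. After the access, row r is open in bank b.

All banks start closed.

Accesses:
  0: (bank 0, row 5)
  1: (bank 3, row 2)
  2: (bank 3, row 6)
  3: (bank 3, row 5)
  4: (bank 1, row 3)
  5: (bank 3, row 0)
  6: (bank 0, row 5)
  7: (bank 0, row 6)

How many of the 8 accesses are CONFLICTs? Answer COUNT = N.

step 0: bank0 None->5 [EMPTY]
step 1: bank3 None->2 [EMPTY]
step 2: bank3 2->6 [CONFLICT]
step 3: bank3 6->5 [CONFLICT]
step 4: bank1 None->3 [EMPTY]
step 5: bank3 5->0 [CONFLICT]
step 6: bank0 5->5 [HIT]
step 7: bank0 5->6 [CONFLICT]

COUNT = 4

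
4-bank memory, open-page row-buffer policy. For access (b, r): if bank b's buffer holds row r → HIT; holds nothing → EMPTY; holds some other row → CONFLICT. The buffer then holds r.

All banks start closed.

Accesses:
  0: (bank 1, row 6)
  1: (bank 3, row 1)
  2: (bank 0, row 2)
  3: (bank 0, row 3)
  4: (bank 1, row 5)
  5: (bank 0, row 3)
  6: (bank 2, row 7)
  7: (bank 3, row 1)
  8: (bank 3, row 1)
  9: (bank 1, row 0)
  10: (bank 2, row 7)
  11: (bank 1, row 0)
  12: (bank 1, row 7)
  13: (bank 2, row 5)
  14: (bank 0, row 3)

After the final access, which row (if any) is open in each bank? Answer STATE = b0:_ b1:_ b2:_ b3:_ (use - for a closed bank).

STATE = b0:3 b1:7 b2:5 b3:1

  [0] b1 r6: no row ⇒ E
  [1] b3 r1: no row ⇒ E
  [2] b0 r2: no row ⇒ E
  [3] b0 r3: had r2 ⇒ C
  [4] b1 r5: had r6 ⇒ C
  [5] b0 r3: had r3 ⇒ H
  [6] b2 r7: no row ⇒ E
  [7] b3 r1: had r1 ⇒ H
  [8] b3 r1: had r1 ⇒ H
  [9] b1 r0: had r5 ⇒ C
  [10] b2 r7: had r7 ⇒ H
  [11] b1 r0: had r0 ⇒ H
  [12] b1 r7: had r0 ⇒ C
  [13] b2 r5: had r7 ⇒ C
  [14] b0 r3: had r3 ⇒ H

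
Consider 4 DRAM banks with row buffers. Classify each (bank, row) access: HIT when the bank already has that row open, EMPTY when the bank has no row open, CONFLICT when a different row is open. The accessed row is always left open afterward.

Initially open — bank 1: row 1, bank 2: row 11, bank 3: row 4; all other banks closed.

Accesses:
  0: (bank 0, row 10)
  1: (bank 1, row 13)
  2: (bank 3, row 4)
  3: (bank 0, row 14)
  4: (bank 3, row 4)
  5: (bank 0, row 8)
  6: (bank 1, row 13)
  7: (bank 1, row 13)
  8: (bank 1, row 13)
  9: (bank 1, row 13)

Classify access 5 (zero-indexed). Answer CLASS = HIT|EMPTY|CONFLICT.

step 0: bank0 None->10 [EMPTY]
step 1: bank1 1->13 [CONFLICT]
step 2: bank3 4->4 [HIT]
step 3: bank0 10->14 [CONFLICT]
step 4: bank3 4->4 [HIT]
step 5: bank0 14->8 [CONFLICT]
step 6: bank1 13->13 [HIT]
step 7: bank1 13->13 [HIT]
step 8: bank1 13->13 [HIT]
step 9: bank1 13->13 [HIT]

CLASS = CONFLICT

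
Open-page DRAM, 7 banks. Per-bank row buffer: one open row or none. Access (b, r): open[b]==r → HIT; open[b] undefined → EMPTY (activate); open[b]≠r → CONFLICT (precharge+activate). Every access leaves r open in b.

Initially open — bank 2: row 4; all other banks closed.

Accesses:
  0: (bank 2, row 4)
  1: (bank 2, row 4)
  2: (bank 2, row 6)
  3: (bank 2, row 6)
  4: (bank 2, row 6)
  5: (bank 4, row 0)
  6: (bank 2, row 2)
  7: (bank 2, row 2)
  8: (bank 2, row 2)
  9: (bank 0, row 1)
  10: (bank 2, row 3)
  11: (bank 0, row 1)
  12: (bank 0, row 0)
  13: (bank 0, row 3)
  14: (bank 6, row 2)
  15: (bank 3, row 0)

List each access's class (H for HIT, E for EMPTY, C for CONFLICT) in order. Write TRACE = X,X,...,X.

TRACE = H,H,C,H,H,E,C,H,H,E,C,H,C,C,E,E

  [0] b2 r4: had r4 ⇒ H
  [1] b2 r4: had r4 ⇒ H
  [2] b2 r6: had r4 ⇒ C
  [3] b2 r6: had r6 ⇒ H
  [4] b2 r6: had r6 ⇒ H
  [5] b4 r0: no row ⇒ E
  [6] b2 r2: had r6 ⇒ C
  [7] b2 r2: had r2 ⇒ H
  [8] b2 r2: had r2 ⇒ H
  [9] b0 r1: no row ⇒ E
  [10] b2 r3: had r2 ⇒ C
  [11] b0 r1: had r1 ⇒ H
  [12] b0 r0: had r1 ⇒ C
  [13] b0 r3: had r0 ⇒ C
  [14] b6 r2: no row ⇒ E
  [15] b3 r0: no row ⇒ E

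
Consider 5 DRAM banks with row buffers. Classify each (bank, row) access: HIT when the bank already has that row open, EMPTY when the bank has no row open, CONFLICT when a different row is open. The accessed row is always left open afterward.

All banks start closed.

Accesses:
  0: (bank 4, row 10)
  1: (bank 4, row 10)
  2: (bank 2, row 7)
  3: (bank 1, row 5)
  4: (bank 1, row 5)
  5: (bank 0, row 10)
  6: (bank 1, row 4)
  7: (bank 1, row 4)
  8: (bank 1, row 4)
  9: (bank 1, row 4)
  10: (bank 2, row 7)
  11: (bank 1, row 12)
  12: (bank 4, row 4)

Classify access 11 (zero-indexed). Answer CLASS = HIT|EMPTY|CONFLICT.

CLASS = CONFLICT

#0 (4,10) E
#1 (4,10) H  (was 10)
#2 (2,7) E
#3 (1,5) E
#4 (1,5) H  (was 5)
#5 (0,10) E
#6 (1,4) C  (was 5)
#7 (1,4) H  (was 4)
#8 (1,4) H  (was 4)
#9 (1,4) H  (was 4)
#10 (2,7) H  (was 7)
#11 (1,12) C  (was 4)
#12 (4,4) C  (was 10)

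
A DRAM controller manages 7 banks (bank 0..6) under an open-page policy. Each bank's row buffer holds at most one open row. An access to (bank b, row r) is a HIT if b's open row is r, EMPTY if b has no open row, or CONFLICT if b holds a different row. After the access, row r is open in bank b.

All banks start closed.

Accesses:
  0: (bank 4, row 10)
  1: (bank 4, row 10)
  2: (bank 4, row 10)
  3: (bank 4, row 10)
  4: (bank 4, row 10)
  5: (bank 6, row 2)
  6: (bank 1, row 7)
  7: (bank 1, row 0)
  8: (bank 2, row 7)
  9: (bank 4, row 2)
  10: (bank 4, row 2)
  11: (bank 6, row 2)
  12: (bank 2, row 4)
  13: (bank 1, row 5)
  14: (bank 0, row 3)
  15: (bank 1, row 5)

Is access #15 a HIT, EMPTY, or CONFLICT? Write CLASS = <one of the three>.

CLASS = HIT

#0 (4,10) E
#1 (4,10) H  (was 10)
#2 (4,10) H  (was 10)
#3 (4,10) H  (was 10)
#4 (4,10) H  (was 10)
#5 (6,2) E
#6 (1,7) E
#7 (1,0) C  (was 7)
#8 (2,7) E
#9 (4,2) C  (was 10)
#10 (4,2) H  (was 2)
#11 (6,2) H  (was 2)
#12 (2,4) C  (was 7)
#13 (1,5) C  (was 0)
#14 (0,3) E
#15 (1,5) H  (was 5)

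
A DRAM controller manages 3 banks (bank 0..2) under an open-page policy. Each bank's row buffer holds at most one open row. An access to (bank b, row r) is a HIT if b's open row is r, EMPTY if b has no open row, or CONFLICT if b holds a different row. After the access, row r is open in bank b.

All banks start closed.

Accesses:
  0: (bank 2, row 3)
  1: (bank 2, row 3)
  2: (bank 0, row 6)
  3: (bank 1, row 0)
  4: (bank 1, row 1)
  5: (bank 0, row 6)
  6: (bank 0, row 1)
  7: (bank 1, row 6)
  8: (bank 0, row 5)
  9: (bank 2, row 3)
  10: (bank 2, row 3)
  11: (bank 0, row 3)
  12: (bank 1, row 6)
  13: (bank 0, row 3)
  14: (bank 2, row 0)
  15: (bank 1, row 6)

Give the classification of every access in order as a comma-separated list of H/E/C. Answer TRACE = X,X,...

TRACE = E,H,E,E,C,H,C,C,C,H,H,C,H,H,C,H

step 0: bank2 None->3 [EMPTY]
step 1: bank2 3->3 [HIT]
step 2: bank0 None->6 [EMPTY]
step 3: bank1 None->0 [EMPTY]
step 4: bank1 0->1 [CONFLICT]
step 5: bank0 6->6 [HIT]
step 6: bank0 6->1 [CONFLICT]
step 7: bank1 1->6 [CONFLICT]
step 8: bank0 1->5 [CONFLICT]
step 9: bank2 3->3 [HIT]
step 10: bank2 3->3 [HIT]
step 11: bank0 5->3 [CONFLICT]
step 12: bank1 6->6 [HIT]
step 13: bank0 3->3 [HIT]
step 14: bank2 3->0 [CONFLICT]
step 15: bank1 6->6 [HIT]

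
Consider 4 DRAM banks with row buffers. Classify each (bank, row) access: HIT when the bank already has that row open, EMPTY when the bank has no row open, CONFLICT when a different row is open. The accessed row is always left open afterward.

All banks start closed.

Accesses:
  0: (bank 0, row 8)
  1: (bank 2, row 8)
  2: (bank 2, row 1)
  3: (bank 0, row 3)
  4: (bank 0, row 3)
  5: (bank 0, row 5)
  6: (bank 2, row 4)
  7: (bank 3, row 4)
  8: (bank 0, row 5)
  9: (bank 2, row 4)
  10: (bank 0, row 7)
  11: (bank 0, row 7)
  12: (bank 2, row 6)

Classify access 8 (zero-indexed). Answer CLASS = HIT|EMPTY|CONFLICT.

0: bank 0 row 8 — prev None → EMPTY
1: bank 2 row 8 — prev None → EMPTY
2: bank 2 row 1 — prev 8 → CONFLICT
3: bank 0 row 3 — prev 8 → CONFLICT
4: bank 0 row 3 — prev 3 → HIT
5: bank 0 row 5 — prev 3 → CONFLICT
6: bank 2 row 4 — prev 1 → CONFLICT
7: bank 3 row 4 — prev None → EMPTY
8: bank 0 row 5 — prev 5 → HIT
9: bank 2 row 4 — prev 4 → HIT
10: bank 0 row 7 — prev 5 → CONFLICT
11: bank 0 row 7 — prev 7 → HIT
12: bank 2 row 6 — prev 4 → CONFLICT

CLASS = HIT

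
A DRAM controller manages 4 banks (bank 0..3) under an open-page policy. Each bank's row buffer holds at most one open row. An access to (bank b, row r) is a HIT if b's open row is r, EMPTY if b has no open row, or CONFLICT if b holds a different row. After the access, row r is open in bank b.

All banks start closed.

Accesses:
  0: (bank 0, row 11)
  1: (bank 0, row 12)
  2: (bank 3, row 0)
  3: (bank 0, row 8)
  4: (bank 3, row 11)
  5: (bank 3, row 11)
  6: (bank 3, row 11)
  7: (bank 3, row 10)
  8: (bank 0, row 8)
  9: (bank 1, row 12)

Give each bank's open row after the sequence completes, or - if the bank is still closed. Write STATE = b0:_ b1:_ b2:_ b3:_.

STATE = b0:8 b1:12 b2:- b3:10

0: bank 0 row 11 — prev None → EMPTY
1: bank 0 row 12 — prev 11 → CONFLICT
2: bank 3 row 0 — prev None → EMPTY
3: bank 0 row 8 — prev 12 → CONFLICT
4: bank 3 row 11 — prev 0 → CONFLICT
5: bank 3 row 11 — prev 11 → HIT
6: bank 3 row 11 — prev 11 → HIT
7: bank 3 row 10 — prev 11 → CONFLICT
8: bank 0 row 8 — prev 8 → HIT
9: bank 1 row 12 — prev None → EMPTY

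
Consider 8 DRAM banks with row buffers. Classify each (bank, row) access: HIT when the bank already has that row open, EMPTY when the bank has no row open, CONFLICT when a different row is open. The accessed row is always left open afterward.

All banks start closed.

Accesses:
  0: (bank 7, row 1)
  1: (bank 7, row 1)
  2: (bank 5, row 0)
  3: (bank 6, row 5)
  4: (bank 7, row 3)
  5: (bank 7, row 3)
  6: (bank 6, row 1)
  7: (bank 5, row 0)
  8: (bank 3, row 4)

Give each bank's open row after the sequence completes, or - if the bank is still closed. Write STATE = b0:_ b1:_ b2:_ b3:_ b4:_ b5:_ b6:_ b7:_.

0: bank 7 row 1 — prev None → EMPTY
1: bank 7 row 1 — prev 1 → HIT
2: bank 5 row 0 — prev None → EMPTY
3: bank 6 row 5 — prev None → EMPTY
4: bank 7 row 3 — prev 1 → CONFLICT
5: bank 7 row 3 — prev 3 → HIT
6: bank 6 row 1 — prev 5 → CONFLICT
7: bank 5 row 0 — prev 0 → HIT
8: bank 3 row 4 — prev None → EMPTY

STATE = b0:- b1:- b2:- b3:4 b4:- b5:0 b6:1 b7:3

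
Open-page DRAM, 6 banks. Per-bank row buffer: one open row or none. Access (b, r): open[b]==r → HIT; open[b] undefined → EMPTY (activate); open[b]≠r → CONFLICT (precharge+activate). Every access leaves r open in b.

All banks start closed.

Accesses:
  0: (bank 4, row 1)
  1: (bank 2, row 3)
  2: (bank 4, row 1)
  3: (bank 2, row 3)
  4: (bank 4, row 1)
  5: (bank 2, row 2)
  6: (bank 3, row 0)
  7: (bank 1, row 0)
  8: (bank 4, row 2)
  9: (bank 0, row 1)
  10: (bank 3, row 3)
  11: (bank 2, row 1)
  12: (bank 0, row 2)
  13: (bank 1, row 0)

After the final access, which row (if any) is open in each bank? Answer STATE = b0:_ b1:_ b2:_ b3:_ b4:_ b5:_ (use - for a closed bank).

  [0] b4 r1: no row ⇒ E
  [1] b2 r3: no row ⇒ E
  [2] b4 r1: had r1 ⇒ H
  [3] b2 r3: had r3 ⇒ H
  [4] b4 r1: had r1 ⇒ H
  [5] b2 r2: had r3 ⇒ C
  [6] b3 r0: no row ⇒ E
  [7] b1 r0: no row ⇒ E
  [8] b4 r2: had r1 ⇒ C
  [9] b0 r1: no row ⇒ E
  [10] b3 r3: had r0 ⇒ C
  [11] b2 r1: had r2 ⇒ C
  [12] b0 r2: had r1 ⇒ C
  [13] b1 r0: had r0 ⇒ H

STATE = b0:2 b1:0 b2:1 b3:3 b4:2 b5:-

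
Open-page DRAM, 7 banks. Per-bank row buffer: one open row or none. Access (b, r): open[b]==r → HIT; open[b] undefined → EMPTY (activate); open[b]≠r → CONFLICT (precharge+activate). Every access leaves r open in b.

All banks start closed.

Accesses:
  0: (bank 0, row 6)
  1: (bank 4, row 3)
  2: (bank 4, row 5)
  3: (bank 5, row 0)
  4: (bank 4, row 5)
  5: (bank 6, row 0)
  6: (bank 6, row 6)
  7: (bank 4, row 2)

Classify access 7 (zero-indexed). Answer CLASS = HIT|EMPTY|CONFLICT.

0: bank 0 row 6 — prev None → EMPTY
1: bank 4 row 3 — prev None → EMPTY
2: bank 4 row 5 — prev 3 → CONFLICT
3: bank 5 row 0 — prev None → EMPTY
4: bank 4 row 5 — prev 5 → HIT
5: bank 6 row 0 — prev None → EMPTY
6: bank 6 row 6 — prev 0 → CONFLICT
7: bank 4 row 2 — prev 5 → CONFLICT

CLASS = CONFLICT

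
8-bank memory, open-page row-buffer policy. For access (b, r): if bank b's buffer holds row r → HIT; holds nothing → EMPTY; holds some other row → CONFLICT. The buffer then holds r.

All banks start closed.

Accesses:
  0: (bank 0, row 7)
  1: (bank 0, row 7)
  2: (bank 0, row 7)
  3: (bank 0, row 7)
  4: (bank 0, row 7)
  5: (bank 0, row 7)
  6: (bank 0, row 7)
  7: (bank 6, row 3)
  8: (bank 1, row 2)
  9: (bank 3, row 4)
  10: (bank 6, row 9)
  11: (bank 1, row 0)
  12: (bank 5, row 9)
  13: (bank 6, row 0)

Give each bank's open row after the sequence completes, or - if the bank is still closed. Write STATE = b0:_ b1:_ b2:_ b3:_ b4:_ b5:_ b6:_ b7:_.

STATE = b0:7 b1:0 b2:- b3:4 b4:- b5:9 b6:0 b7:-

  [0] b0 r7: no row ⇒ E
  [1] b0 r7: had r7 ⇒ H
  [2] b0 r7: had r7 ⇒ H
  [3] b0 r7: had r7 ⇒ H
  [4] b0 r7: had r7 ⇒ H
  [5] b0 r7: had r7 ⇒ H
  [6] b0 r7: had r7 ⇒ H
  [7] b6 r3: no row ⇒ E
  [8] b1 r2: no row ⇒ E
  [9] b3 r4: no row ⇒ E
  [10] b6 r9: had r3 ⇒ C
  [11] b1 r0: had r2 ⇒ C
  [12] b5 r9: no row ⇒ E
  [13] b6 r0: had r9 ⇒ C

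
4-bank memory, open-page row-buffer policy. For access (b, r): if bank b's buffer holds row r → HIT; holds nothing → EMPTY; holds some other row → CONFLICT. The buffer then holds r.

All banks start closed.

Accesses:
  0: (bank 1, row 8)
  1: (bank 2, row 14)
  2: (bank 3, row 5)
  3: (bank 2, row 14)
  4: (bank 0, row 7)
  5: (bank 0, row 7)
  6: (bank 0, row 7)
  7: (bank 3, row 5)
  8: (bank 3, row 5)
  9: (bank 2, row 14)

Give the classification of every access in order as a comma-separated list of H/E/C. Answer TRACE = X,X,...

TRACE = E,E,E,H,E,H,H,H,H,H

0: bank 1 row 8 — prev None → EMPTY
1: bank 2 row 14 — prev None → EMPTY
2: bank 3 row 5 — prev None → EMPTY
3: bank 2 row 14 — prev 14 → HIT
4: bank 0 row 7 — prev None → EMPTY
5: bank 0 row 7 — prev 7 → HIT
6: bank 0 row 7 — prev 7 → HIT
7: bank 3 row 5 — prev 5 → HIT
8: bank 3 row 5 — prev 5 → HIT
9: bank 2 row 14 — prev 14 → HIT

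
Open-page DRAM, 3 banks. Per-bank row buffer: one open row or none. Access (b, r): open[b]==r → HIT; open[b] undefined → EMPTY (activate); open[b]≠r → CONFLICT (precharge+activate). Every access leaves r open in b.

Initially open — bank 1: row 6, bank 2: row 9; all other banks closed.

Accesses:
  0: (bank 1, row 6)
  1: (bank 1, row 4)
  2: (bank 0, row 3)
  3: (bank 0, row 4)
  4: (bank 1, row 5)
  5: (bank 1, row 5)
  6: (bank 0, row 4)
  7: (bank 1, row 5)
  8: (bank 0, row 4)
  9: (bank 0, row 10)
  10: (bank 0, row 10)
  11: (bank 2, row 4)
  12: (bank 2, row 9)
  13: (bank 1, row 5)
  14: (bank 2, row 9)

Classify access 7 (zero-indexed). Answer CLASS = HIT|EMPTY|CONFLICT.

#0 (1,6) H  (was 6)
#1 (1,4) C  (was 6)
#2 (0,3) E
#3 (0,4) C  (was 3)
#4 (1,5) C  (was 4)
#5 (1,5) H  (was 5)
#6 (0,4) H  (was 4)
#7 (1,5) H  (was 5)
#8 (0,4) H  (was 4)
#9 (0,10) C  (was 4)
#10 (0,10) H  (was 10)
#11 (2,4) C  (was 9)
#12 (2,9) C  (was 4)
#13 (1,5) H  (was 5)
#14 (2,9) H  (was 9)

CLASS = HIT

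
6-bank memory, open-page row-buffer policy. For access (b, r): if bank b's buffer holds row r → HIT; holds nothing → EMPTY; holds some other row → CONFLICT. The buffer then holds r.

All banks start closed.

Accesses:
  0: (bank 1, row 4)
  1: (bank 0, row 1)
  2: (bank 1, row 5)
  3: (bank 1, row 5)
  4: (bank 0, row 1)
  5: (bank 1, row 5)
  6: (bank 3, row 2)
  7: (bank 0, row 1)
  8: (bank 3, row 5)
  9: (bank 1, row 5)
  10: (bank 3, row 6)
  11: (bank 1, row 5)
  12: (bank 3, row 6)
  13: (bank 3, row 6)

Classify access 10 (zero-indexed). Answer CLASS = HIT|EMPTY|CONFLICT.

0: bank 1 row 4 — prev None → EMPTY
1: bank 0 row 1 — prev None → EMPTY
2: bank 1 row 5 — prev 4 → CONFLICT
3: bank 1 row 5 — prev 5 → HIT
4: bank 0 row 1 — prev 1 → HIT
5: bank 1 row 5 — prev 5 → HIT
6: bank 3 row 2 — prev None → EMPTY
7: bank 0 row 1 — prev 1 → HIT
8: bank 3 row 5 — prev 2 → CONFLICT
9: bank 1 row 5 — prev 5 → HIT
10: bank 3 row 6 — prev 5 → CONFLICT
11: bank 1 row 5 — prev 5 → HIT
12: bank 3 row 6 — prev 6 → HIT
13: bank 3 row 6 — prev 6 → HIT

CLASS = CONFLICT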